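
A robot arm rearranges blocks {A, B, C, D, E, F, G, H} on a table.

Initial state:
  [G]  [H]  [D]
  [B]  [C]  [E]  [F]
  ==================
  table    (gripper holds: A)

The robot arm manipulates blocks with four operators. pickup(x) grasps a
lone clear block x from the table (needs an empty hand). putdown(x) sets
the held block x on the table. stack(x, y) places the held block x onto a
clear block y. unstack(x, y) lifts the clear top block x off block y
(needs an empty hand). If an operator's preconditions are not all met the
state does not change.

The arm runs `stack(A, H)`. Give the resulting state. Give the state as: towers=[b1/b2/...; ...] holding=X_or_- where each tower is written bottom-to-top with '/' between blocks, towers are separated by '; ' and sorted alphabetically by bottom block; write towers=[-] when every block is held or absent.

towers=[B/G; C/H/A; E/D; F] holding=-

before: towers=[B/G; C/H; E/D; F] holding=A
pre[stack(A, H)]: holding(A) ok, clear(H) ok, A≠H ok
all met → apply stack(A, H)
after:  towers=[B/G; C/H/A; E/D; F] holding=-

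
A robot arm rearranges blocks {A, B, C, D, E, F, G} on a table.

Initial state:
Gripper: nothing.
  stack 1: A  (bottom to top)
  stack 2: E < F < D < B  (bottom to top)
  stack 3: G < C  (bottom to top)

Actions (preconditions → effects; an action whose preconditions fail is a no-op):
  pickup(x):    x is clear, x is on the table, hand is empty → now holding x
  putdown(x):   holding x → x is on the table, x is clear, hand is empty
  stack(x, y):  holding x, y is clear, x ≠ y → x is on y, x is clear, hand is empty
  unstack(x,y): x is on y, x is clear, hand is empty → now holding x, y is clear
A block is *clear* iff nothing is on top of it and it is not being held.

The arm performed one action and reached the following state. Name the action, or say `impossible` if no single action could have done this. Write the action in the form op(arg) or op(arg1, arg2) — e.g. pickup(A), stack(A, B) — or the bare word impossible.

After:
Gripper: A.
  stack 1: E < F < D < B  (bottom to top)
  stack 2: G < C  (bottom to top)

target: towers=[E/F/D/B; G/C] holding=A
     unstack(B, D) → towers=[A; E/F/D; G/C] holding=B
         pickup(A) → towers=[E/F/D/B; G/C] holding=A  ← match
     unstack(C, G) → towers=[A; E/F/D/B; G] holding=C

pickup(A)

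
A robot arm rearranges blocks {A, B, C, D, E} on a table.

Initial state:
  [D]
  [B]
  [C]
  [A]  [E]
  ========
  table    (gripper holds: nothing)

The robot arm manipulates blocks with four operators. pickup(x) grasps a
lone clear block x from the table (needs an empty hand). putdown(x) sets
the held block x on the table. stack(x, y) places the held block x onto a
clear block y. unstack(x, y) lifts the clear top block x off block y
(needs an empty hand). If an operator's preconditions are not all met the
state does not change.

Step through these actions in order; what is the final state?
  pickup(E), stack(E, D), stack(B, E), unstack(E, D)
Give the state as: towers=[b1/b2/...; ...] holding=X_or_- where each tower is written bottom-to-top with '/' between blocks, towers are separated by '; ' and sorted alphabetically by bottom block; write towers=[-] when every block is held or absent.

step 1 (pickup(E)): towers=[A/C/B/D] holding=E
step 2 (stack(E, D)): towers=[A/C/B/D/E] holding=-
step 3 (stack(B, E)) [no-op]: towers=[A/C/B/D/E] holding=-
step 4 (unstack(E, D)): towers=[A/C/B/D] holding=E

towers=[A/C/B/D] holding=E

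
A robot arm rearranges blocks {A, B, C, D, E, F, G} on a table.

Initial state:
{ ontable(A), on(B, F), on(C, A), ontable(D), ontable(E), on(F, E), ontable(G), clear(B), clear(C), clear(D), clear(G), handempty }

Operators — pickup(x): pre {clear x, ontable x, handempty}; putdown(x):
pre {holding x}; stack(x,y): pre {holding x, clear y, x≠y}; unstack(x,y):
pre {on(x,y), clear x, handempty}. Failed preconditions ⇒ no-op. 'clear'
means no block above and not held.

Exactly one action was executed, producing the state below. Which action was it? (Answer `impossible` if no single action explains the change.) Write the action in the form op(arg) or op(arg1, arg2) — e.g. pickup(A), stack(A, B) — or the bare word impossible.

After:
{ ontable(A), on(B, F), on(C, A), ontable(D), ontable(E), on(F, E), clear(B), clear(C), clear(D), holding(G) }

target: towers=[A/C; D; E/F/B] holding=G
     unstack(B, F) → towers=[A/C; D; E/F; G] holding=B
         pickup(G) → towers=[A/C; D; E/F/B] holding=G  ← match
         pickup(D) → towers=[A/C; E/F/B; G] holding=D
     unstack(C, A) → towers=[A; D; E/F/B; G] holding=C

pickup(G)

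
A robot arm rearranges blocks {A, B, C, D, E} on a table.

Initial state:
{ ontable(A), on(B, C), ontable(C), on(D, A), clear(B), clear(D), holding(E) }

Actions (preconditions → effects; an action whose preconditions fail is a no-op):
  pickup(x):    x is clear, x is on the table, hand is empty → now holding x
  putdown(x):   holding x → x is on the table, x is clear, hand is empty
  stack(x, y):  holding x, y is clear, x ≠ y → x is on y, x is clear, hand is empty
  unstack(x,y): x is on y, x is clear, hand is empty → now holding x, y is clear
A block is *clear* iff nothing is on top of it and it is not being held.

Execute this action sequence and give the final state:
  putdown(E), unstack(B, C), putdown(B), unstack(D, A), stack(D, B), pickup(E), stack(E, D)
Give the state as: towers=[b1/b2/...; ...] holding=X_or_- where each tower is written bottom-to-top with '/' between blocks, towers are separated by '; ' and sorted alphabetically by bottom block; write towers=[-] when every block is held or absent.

towers=[A; B/D/E; C] holding=-

step 1 (putdown(E)): towers=[A/D; C/B; E] holding=-
step 2 (unstack(B, C)): towers=[A/D; C; E] holding=B
step 3 (putdown(B)): towers=[A/D; B; C; E] holding=-
step 4 (unstack(D, A)): towers=[A; B; C; E] holding=D
step 5 (stack(D, B)): towers=[A; B/D; C; E] holding=-
step 6 (pickup(E)): towers=[A; B/D; C] holding=E
step 7 (stack(E, D)): towers=[A; B/D/E; C] holding=-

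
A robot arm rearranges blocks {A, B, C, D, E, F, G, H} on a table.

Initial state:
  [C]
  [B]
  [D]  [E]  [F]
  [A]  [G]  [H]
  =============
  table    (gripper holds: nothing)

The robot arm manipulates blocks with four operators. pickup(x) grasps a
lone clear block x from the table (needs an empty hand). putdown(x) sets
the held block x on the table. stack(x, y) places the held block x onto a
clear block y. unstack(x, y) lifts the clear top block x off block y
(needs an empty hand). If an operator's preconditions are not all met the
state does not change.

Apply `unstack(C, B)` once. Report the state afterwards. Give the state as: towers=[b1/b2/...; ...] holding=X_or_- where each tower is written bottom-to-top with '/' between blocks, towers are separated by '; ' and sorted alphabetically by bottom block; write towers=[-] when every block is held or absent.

towers=[A/D/B; G/E; H/F] holding=C

before: towers=[A/D/B/C; G/E; H/F] holding=-
pre[unstack(C, B)]: on(C,B) ✓, clear(C) ✓, handempty ✓
all met → apply unstack(C, B)
after:  towers=[A/D/B; G/E; H/F] holding=C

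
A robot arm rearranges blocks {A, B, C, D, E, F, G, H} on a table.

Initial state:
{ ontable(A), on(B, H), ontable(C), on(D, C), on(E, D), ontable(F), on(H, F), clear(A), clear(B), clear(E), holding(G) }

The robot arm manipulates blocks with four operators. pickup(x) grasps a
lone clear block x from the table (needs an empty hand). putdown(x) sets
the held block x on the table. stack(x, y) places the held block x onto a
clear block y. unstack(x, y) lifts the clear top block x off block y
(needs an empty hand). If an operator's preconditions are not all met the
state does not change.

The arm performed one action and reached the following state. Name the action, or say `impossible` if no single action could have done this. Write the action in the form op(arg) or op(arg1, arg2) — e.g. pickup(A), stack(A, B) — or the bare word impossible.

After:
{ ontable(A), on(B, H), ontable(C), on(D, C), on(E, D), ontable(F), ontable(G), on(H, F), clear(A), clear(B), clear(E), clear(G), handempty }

target: towers=[A; C/D/E; F/H/B; G] holding=-
        putdown(G) → towers=[A; C/D/E; F/H/B; G] holding=-  ← match
       stack(G, A) → towers=[A/G; C/D/E; F/H/B] holding=-
       stack(G, E) → towers=[A; C/D/E/G; F/H/B] holding=-
       stack(G, B) → towers=[A; C/D/E; F/H/B/G] holding=-

putdown(G)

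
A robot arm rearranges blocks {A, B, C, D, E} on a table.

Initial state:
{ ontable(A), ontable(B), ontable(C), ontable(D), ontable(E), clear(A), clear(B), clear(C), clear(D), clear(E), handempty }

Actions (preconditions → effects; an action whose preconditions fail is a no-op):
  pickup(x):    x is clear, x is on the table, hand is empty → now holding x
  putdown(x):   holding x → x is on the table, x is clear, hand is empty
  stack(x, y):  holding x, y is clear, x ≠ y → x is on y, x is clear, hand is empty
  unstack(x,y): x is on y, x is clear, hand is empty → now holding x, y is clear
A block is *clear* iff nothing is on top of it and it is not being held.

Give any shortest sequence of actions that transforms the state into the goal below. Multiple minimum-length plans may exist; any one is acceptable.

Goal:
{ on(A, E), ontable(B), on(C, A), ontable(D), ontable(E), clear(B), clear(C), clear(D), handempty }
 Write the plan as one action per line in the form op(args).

pickup(A)
stack(A, E)
pickup(C)
stack(C, A)

step 1 (pickup(A)): towers=[B; C; D; E] holding=A
step 2 (stack(A, E)): towers=[B; C; D; E/A] holding=-
step 3 (pickup(C)): towers=[B; D; E/A] holding=C
step 4 (stack(C, A)): towers=[B; D; E/A/C] holding=-
goal check: towers=[B; D; E/A/C] holding=- — reached (length 4, optimal by BFS)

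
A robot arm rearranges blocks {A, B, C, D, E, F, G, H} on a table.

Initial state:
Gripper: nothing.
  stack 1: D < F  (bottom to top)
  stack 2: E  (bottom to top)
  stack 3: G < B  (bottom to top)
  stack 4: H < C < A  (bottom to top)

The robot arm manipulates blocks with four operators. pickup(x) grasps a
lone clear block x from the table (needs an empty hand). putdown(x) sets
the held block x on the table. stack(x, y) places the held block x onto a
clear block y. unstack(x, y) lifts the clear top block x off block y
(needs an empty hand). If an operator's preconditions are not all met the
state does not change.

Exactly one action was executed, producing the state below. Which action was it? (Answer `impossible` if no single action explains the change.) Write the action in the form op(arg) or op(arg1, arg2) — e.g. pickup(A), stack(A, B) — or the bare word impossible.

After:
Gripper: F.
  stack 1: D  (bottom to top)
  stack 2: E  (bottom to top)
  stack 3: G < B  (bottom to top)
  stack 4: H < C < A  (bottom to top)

unstack(F, D)

target: towers=[D; E; G/B; H/C/A] holding=F
     unstack(A, C) → towers=[D/F; E; G/B; H/C] holding=A
         pickup(E) → towers=[D/F; G/B; H/C/A] holding=E
     unstack(B, G) → towers=[D/F; E; G; H/C/A] holding=B
     unstack(F, D) → towers=[D; E; G/B; H/C/A] holding=F  ← match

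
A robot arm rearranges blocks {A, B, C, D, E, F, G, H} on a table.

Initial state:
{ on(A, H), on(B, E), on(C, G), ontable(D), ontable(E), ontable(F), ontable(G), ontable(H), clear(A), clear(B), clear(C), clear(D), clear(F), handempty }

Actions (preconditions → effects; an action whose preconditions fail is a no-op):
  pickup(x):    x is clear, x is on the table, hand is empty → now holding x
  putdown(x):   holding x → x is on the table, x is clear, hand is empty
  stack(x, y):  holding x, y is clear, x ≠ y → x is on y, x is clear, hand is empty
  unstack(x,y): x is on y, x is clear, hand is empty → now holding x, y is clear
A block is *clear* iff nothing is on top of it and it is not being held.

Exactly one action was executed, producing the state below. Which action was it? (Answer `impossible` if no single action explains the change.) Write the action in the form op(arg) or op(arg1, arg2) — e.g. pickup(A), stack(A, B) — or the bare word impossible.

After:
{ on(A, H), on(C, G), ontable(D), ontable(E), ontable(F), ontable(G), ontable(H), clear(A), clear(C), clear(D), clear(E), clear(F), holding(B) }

target: towers=[D; E; F; G/C; H/A] holding=B
     unstack(A, H) → towers=[D; E/B; F; G/C; H] holding=A
     unstack(B, E) → towers=[D; E; F; G/C; H/A] holding=B  ← match
         pickup(F) → towers=[D; E/B; G/C; H/A] holding=F
         pickup(D) → towers=[E/B; F; G/C; H/A] holding=D
     unstack(C, G) → towers=[D; E/B; F; G; H/A] holding=C

unstack(B, E)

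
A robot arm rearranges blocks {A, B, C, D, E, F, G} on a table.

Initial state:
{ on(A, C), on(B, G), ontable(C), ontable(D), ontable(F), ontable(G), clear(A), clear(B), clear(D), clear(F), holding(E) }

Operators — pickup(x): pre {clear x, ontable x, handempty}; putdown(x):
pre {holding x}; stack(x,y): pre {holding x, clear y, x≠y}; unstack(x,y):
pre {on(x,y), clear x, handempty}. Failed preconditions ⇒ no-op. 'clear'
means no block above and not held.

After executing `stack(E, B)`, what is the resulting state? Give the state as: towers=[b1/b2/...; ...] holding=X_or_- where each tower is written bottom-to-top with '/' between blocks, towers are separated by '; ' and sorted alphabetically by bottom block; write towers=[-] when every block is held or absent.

towers=[C/A; D; F; G/B/E] holding=-

before: towers=[C/A; D; F; G/B] holding=E
pre[stack(E, B)]: holding(E) ✓, clear(B) ✓, E≠B ✓
all met → apply stack(E, B)
after:  towers=[C/A; D; F; G/B/E] holding=-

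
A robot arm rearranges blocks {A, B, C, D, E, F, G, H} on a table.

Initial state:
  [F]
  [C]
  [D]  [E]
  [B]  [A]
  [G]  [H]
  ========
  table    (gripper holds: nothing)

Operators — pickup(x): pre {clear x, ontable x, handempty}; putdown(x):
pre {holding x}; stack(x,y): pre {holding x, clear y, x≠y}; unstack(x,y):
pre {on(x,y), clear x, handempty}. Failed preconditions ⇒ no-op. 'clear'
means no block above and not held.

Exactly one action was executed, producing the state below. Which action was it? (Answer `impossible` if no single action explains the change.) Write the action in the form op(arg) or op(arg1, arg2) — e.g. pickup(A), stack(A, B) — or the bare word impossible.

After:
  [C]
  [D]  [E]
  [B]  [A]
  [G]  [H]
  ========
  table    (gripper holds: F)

unstack(F, C)

target: towers=[G/B/D/C; H/A/E] holding=F
     unstack(E, A) → towers=[G/B/D/C/F; H/A] holding=E
     unstack(F, C) → towers=[G/B/D/C; H/A/E] holding=F  ← match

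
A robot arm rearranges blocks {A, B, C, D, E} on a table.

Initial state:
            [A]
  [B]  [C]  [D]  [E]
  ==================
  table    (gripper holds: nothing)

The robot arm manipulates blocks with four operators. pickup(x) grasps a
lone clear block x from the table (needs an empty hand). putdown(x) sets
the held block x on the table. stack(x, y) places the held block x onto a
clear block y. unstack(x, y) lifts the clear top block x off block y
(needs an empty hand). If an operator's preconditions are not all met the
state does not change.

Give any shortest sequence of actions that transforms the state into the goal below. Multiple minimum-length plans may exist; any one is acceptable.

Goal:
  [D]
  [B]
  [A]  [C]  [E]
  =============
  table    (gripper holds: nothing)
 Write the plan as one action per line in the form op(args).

unstack(A, D)
putdown(A)
pickup(B)
stack(B, A)
pickup(D)
stack(D, B)

step 1 (unstack(A, D)): towers=[B; C; D; E] holding=A
step 2 (putdown(A)): towers=[A; B; C; D; E] holding=-
step 3 (pickup(B)): towers=[A; C; D; E] holding=B
step 4 (stack(B, A)): towers=[A/B; C; D; E] holding=-
step 5 (pickup(D)): towers=[A/B; C; E] holding=D
step 6 (stack(D, B)): towers=[A/B/D; C; E] holding=-
goal check: towers=[A/B/D; C; E] holding=- — reached (length 6, optimal by BFS)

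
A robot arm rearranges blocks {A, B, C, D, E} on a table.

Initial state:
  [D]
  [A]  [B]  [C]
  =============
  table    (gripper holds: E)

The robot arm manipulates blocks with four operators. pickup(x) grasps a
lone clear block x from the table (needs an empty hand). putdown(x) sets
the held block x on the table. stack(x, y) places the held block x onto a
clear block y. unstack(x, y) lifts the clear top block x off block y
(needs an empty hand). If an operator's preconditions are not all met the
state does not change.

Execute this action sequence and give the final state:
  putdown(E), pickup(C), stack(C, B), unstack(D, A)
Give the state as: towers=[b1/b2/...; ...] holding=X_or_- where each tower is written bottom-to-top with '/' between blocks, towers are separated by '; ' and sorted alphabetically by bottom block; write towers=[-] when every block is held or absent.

towers=[A; B/C; E] holding=D

step 1 (putdown(E)): towers=[A/D; B; C; E] holding=-
step 2 (pickup(C)): towers=[A/D; B; E] holding=C
step 3 (stack(C, B)): towers=[A/D; B/C; E] holding=-
step 4 (unstack(D, A)): towers=[A; B/C; E] holding=D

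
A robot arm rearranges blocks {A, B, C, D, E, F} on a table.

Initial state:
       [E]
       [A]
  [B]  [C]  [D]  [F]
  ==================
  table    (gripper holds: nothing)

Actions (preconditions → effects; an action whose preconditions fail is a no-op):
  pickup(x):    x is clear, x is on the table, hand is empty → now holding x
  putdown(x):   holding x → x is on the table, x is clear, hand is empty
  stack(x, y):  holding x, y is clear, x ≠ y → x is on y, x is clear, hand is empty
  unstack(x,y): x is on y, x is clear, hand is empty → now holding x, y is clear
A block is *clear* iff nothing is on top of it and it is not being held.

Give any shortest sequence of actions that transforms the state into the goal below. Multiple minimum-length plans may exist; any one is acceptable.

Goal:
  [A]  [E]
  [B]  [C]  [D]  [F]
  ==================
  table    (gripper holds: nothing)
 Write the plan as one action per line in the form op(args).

step 1 (unstack(E, A)): towers=[B; C/A; D; F] holding=E
step 2 (putdown(E)): towers=[B; C/A; D; E; F] holding=-
step 3 (unstack(A, C)): towers=[B; C; D; E; F] holding=A
step 4 (stack(A, B)): towers=[B/A; C; D; E; F] holding=-
step 5 (pickup(E)): towers=[B/A; C; D; F] holding=E
step 6 (stack(E, C)): towers=[B/A; C/E; D; F] holding=-
goal check: towers=[B/A; C/E; D; F] holding=- — reached (length 6, optimal by BFS)

unstack(E, A)
putdown(E)
unstack(A, C)
stack(A, B)
pickup(E)
stack(E, C)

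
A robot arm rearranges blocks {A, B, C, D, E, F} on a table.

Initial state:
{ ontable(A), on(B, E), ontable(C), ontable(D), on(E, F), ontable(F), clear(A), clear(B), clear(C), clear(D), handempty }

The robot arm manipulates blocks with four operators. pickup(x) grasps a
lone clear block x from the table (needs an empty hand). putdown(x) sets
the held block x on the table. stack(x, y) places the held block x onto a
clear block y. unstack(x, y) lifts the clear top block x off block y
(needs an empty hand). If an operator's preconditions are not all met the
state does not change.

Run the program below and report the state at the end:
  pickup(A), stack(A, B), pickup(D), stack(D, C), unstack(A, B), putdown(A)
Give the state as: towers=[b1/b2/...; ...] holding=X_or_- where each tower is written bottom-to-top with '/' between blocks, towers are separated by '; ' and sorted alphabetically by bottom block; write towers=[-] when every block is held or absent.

step 1 (pickup(A)): towers=[C; D; F/E/B] holding=A
step 2 (stack(A, B)): towers=[C; D; F/E/B/A] holding=-
step 3 (pickup(D)): towers=[C; F/E/B/A] holding=D
step 4 (stack(D, C)): towers=[C/D; F/E/B/A] holding=-
step 5 (unstack(A, B)): towers=[C/D; F/E/B] holding=A
step 6 (putdown(A)): towers=[A; C/D; F/E/B] holding=-

towers=[A; C/D; F/E/B] holding=-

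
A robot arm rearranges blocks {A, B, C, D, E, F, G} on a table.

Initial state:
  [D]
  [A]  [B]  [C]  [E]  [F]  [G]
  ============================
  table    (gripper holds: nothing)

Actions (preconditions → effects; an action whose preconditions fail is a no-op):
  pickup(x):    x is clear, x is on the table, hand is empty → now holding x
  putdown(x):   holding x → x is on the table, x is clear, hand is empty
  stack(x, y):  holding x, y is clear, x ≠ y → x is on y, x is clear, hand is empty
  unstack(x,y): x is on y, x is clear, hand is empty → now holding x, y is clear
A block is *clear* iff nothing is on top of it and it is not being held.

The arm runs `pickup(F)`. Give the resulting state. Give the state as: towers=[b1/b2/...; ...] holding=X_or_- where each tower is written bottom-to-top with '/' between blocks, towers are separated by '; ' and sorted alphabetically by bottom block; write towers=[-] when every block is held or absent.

before: towers=[A/D; B; C; E; F; G] holding=-
pre[pickup(F)]: clear(F) ✓, ontable(F) ✓, handempty ✓
all met → apply pickup(F)
after:  towers=[A/D; B; C; E; G] holding=F

towers=[A/D; B; C; E; G] holding=F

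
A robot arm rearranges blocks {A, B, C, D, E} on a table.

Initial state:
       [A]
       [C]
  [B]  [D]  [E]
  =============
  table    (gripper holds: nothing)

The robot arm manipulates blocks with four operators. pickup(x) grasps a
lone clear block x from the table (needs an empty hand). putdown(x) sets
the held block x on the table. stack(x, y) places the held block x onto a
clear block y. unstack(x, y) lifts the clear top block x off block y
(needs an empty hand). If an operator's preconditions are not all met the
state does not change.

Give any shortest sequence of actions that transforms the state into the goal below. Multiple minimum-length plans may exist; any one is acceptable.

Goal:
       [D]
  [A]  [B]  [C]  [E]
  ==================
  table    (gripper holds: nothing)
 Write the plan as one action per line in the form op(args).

unstack(A, C)
putdown(A)
unstack(C, D)
putdown(C)
pickup(D)
stack(D, B)

step 1 (unstack(A, C)): towers=[B; D/C; E] holding=A
step 2 (putdown(A)): towers=[A; B; D/C; E] holding=-
step 3 (unstack(C, D)): towers=[A; B; D; E] holding=C
step 4 (putdown(C)): towers=[A; B; C; D; E] holding=-
step 5 (pickup(D)): towers=[A; B; C; E] holding=D
step 6 (stack(D, B)): towers=[A; B/D; C; E] holding=-
goal check: towers=[A; B/D; C; E] holding=- — reached (length 6, optimal by BFS)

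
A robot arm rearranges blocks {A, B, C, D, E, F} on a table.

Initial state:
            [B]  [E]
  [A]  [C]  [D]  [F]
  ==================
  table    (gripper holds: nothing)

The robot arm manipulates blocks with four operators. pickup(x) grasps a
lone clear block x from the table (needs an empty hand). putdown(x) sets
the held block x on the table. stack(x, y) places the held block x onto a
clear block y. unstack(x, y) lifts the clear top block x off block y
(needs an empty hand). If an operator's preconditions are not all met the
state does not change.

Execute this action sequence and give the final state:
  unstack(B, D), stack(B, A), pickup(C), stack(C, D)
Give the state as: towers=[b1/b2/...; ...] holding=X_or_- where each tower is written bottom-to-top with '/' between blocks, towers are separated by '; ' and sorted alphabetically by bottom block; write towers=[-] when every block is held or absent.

towers=[A/B; D/C; F/E] holding=-

step 1 (unstack(B, D)): towers=[A; C; D; F/E] holding=B
step 2 (stack(B, A)): towers=[A/B; C; D; F/E] holding=-
step 3 (pickup(C)): towers=[A/B; D; F/E] holding=C
step 4 (stack(C, D)): towers=[A/B; D/C; F/E] holding=-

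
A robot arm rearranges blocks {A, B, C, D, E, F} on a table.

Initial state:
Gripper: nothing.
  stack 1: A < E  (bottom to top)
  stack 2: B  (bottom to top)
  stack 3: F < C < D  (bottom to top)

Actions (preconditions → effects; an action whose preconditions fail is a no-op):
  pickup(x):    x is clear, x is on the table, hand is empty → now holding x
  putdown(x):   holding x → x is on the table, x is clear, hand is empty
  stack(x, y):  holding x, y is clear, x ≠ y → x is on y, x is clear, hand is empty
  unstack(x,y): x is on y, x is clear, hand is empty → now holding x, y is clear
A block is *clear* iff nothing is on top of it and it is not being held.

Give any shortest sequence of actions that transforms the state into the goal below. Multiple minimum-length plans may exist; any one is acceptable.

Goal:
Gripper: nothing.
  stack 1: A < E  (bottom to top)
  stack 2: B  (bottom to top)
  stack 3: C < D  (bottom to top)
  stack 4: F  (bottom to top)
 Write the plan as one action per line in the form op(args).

step 1 (unstack(D, C)): towers=[A/E; B; F/C] holding=D
step 2 (putdown(D)): towers=[A/E; B; D; F/C] holding=-
step 3 (unstack(C, F)): towers=[A/E; B; D; F] holding=C
step 4 (putdown(C)): towers=[A/E; B; C; D; F] holding=-
step 5 (pickup(D)): towers=[A/E; B; C; F] holding=D
step 6 (stack(D, C)): towers=[A/E; B; C/D; F] holding=-
goal check: towers=[A/E; B; C/D; F] holding=- — reached (length 6, optimal by BFS)

unstack(D, C)
putdown(D)
unstack(C, F)
putdown(C)
pickup(D)
stack(D, C)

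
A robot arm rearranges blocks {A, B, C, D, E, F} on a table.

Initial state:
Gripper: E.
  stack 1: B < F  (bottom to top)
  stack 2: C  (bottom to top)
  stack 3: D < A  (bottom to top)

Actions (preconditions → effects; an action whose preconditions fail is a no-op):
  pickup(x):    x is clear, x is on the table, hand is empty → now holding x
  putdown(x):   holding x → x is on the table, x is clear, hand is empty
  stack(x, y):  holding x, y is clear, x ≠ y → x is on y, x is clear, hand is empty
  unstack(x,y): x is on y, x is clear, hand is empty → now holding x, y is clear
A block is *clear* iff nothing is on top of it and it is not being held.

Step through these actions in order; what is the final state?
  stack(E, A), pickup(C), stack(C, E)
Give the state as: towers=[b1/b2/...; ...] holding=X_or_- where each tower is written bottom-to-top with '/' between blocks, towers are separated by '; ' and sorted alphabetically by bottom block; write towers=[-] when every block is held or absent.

towers=[B/F; D/A/E/C] holding=-

step 1 (stack(E, A)): towers=[B/F; C; D/A/E] holding=-
step 2 (pickup(C)): towers=[B/F; D/A/E] holding=C
step 3 (stack(C, E)): towers=[B/F; D/A/E/C] holding=-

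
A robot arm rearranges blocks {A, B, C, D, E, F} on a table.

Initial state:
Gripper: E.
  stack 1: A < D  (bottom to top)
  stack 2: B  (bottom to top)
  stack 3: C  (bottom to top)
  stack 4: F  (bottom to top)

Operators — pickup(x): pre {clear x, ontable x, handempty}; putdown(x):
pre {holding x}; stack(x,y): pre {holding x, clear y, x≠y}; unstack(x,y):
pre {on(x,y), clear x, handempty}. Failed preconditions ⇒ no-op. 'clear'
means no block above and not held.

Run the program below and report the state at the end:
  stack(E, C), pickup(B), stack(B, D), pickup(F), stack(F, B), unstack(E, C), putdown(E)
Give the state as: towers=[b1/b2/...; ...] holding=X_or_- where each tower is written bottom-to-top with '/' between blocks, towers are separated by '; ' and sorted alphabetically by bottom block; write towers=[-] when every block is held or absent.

step 1 (stack(E, C)): towers=[A/D; B; C/E; F] holding=-
step 2 (pickup(B)): towers=[A/D; C/E; F] holding=B
step 3 (stack(B, D)): towers=[A/D/B; C/E; F] holding=-
step 4 (pickup(F)): towers=[A/D/B; C/E] holding=F
step 5 (stack(F, B)): towers=[A/D/B/F; C/E] holding=-
step 6 (unstack(E, C)): towers=[A/D/B/F; C] holding=E
step 7 (putdown(E)): towers=[A/D/B/F; C; E] holding=-

towers=[A/D/B/F; C; E] holding=-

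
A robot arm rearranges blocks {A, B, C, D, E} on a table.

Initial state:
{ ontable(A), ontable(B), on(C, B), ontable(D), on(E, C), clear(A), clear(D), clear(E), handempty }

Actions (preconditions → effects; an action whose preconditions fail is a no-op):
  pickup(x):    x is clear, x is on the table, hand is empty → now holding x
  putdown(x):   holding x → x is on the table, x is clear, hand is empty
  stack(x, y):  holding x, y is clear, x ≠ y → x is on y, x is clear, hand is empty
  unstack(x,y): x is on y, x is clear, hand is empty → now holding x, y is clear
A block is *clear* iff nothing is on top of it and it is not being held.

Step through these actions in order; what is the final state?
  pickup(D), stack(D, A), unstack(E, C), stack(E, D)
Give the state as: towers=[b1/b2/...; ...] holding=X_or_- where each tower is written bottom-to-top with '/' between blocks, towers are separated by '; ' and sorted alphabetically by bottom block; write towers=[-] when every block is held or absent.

step 1 (pickup(D)): towers=[A; B/C/E] holding=D
step 2 (stack(D, A)): towers=[A/D; B/C/E] holding=-
step 3 (unstack(E, C)): towers=[A/D; B/C] holding=E
step 4 (stack(E, D)): towers=[A/D/E; B/C] holding=-

towers=[A/D/E; B/C] holding=-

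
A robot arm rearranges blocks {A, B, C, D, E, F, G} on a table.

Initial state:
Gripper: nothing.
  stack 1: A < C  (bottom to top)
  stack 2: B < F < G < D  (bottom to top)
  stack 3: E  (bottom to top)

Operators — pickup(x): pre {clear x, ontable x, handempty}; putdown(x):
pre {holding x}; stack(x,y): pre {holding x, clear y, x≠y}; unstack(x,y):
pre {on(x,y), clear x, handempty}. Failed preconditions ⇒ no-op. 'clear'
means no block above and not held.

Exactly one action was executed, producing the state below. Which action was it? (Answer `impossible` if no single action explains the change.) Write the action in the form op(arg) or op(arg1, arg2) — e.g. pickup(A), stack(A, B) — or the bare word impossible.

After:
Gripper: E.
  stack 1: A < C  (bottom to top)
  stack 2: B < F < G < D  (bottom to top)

pickup(E)

target: towers=[A/C; B/F/G/D] holding=E
     unstack(D, G) → towers=[A/C; B/F/G; E] holding=D
         pickup(E) → towers=[A/C; B/F/G/D] holding=E  ← match
     unstack(C, A) → towers=[A; B/F/G/D; E] holding=C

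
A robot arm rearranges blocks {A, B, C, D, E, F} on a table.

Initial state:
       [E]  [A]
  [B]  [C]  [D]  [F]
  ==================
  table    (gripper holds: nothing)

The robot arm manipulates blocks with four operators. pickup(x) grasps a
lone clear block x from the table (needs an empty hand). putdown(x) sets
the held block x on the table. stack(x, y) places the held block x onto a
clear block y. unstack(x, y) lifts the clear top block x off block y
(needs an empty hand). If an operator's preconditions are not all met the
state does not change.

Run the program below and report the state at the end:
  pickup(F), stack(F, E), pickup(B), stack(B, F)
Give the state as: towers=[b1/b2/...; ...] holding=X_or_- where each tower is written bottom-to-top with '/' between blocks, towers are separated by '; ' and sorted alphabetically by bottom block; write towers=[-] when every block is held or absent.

towers=[C/E/F/B; D/A] holding=-

step 1 (pickup(F)): towers=[B; C/E; D/A] holding=F
step 2 (stack(F, E)): towers=[B; C/E/F; D/A] holding=-
step 3 (pickup(B)): towers=[C/E/F; D/A] holding=B
step 4 (stack(B, F)): towers=[C/E/F/B; D/A] holding=-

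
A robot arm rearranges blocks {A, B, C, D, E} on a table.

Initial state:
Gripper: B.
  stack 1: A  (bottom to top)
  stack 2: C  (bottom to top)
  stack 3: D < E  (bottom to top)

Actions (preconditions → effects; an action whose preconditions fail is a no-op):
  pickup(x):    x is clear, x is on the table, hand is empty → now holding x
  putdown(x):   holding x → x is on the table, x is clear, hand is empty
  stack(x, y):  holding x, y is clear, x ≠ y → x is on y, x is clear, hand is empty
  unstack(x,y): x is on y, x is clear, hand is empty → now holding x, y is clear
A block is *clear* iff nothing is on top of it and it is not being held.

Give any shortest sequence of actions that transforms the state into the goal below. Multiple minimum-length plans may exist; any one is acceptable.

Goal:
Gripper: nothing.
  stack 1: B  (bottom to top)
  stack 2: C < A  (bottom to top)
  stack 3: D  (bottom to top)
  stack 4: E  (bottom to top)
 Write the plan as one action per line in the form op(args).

step 1 (putdown(B)): towers=[A; B; C; D/E] holding=-
step 2 (pickup(A)): towers=[B; C; D/E] holding=A
step 3 (stack(A, C)): towers=[B; C/A; D/E] holding=-
step 4 (unstack(E, D)): towers=[B; C/A; D] holding=E
step 5 (putdown(E)): towers=[B; C/A; D; E] holding=-
goal check: towers=[B; C/A; D; E] holding=- — reached (length 5, optimal by BFS)

putdown(B)
pickup(A)
stack(A, C)
unstack(E, D)
putdown(E)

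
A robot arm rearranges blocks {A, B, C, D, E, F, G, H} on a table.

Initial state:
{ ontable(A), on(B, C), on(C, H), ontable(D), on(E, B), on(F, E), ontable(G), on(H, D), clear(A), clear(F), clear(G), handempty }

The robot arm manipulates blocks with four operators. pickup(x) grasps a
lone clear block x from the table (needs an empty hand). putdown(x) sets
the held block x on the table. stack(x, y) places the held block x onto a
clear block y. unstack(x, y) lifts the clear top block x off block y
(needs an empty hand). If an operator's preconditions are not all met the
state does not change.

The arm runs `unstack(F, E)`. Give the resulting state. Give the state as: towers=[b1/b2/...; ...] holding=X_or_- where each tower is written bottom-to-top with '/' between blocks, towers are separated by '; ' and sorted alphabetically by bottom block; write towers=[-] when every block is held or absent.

towers=[A; D/H/C/B/E; G] holding=F

before: towers=[A; D/H/C/B/E/F; G] holding=-
pre[unstack(F, E)]: on(F,E) yes, clear(F) yes, handempty yes
all met → apply unstack(F, E)
after:  towers=[A; D/H/C/B/E; G] holding=F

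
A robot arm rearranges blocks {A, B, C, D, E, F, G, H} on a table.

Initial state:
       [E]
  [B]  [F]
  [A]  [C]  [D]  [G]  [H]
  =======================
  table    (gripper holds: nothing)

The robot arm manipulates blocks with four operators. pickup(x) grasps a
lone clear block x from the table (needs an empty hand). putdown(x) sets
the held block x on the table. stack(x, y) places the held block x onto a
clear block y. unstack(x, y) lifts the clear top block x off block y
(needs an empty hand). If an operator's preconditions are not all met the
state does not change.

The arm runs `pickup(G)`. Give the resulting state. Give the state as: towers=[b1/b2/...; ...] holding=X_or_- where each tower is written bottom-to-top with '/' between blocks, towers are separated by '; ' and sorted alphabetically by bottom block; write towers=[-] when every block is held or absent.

towers=[A/B; C/F/E; D; H] holding=G

before: towers=[A/B; C/F/E; D; G; H] holding=-
pre[pickup(G)]: clear(G) ok, ontable(G) ok, handempty ok
all met → apply pickup(G)
after:  towers=[A/B; C/F/E; D; H] holding=G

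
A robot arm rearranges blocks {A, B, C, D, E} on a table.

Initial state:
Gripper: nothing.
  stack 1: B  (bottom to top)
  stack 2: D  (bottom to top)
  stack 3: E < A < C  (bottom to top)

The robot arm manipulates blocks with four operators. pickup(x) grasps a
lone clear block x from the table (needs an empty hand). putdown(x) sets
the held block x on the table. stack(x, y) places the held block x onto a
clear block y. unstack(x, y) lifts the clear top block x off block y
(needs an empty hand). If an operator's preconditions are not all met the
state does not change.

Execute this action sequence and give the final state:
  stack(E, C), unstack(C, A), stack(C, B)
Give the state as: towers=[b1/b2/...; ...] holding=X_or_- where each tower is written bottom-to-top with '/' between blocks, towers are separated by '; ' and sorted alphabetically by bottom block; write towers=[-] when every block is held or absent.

step 1 (stack(E, C)) [no-op]: towers=[B; D; E/A/C] holding=-
step 2 (unstack(C, A)): towers=[B; D; E/A] holding=C
step 3 (stack(C, B)): towers=[B/C; D; E/A] holding=-

towers=[B/C; D; E/A] holding=-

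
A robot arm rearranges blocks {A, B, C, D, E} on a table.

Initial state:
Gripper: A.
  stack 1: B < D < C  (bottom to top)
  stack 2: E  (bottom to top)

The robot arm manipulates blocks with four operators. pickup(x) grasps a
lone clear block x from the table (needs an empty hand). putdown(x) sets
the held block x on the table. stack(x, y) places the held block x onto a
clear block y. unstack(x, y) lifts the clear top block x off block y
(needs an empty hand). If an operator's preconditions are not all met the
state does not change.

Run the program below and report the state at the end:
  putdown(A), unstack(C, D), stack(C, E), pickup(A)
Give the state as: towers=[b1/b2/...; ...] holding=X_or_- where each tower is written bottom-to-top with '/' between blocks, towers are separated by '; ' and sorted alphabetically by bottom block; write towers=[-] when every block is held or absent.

towers=[B/D; E/C] holding=A

step 1 (putdown(A)): towers=[A; B/D/C; E] holding=-
step 2 (unstack(C, D)): towers=[A; B/D; E] holding=C
step 3 (stack(C, E)): towers=[A; B/D; E/C] holding=-
step 4 (pickup(A)): towers=[B/D; E/C] holding=A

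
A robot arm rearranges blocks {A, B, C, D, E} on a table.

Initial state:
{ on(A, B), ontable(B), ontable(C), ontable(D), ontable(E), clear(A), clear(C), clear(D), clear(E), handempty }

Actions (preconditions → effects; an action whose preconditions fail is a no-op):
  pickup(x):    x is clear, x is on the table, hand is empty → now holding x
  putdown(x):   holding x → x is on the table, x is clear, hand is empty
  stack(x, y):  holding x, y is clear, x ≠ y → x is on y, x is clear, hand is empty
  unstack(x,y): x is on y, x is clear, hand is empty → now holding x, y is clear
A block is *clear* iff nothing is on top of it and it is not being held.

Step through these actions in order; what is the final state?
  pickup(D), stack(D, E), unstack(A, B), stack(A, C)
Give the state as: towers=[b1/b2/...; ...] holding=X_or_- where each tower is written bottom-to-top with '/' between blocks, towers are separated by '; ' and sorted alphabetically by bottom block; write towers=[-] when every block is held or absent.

step 1 (pickup(D)): towers=[B/A; C; E] holding=D
step 2 (stack(D, E)): towers=[B/A; C; E/D] holding=-
step 3 (unstack(A, B)): towers=[B; C; E/D] holding=A
step 4 (stack(A, C)): towers=[B; C/A; E/D] holding=-

towers=[B; C/A; E/D] holding=-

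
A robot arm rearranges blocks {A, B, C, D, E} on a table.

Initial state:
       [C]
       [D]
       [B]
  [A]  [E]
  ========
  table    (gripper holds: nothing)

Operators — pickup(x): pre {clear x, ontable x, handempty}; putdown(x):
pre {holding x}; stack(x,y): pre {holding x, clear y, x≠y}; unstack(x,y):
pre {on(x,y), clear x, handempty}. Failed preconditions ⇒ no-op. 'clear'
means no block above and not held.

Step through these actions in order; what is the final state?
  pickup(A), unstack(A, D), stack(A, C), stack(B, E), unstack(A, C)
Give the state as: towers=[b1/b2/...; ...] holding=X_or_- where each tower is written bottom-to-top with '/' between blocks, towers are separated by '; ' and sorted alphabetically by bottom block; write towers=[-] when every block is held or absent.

step 1 (pickup(A)): towers=[E/B/D/C] holding=A
step 2 (unstack(A, D)) [no-op]: towers=[E/B/D/C] holding=A
step 3 (stack(A, C)): towers=[E/B/D/C/A] holding=-
step 4 (stack(B, E)) [no-op]: towers=[E/B/D/C/A] holding=-
step 5 (unstack(A, C)): towers=[E/B/D/C] holding=A

towers=[E/B/D/C] holding=A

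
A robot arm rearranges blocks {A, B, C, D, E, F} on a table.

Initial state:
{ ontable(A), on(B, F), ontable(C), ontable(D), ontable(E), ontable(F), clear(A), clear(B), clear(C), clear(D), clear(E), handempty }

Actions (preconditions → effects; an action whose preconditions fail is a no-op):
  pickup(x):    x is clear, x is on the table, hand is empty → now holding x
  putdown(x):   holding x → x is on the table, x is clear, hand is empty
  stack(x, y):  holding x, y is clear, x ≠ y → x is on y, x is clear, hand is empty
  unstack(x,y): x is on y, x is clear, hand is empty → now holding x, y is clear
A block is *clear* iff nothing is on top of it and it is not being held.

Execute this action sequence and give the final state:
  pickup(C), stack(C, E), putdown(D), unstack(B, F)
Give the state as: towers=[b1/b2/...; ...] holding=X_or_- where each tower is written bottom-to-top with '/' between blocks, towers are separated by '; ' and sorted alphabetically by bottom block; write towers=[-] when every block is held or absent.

towers=[A; D; E/C; F] holding=B

step 1 (pickup(C)): towers=[A; D; E; F/B] holding=C
step 2 (stack(C, E)): towers=[A; D; E/C; F/B] holding=-
step 3 (putdown(D)) [no-op]: towers=[A; D; E/C; F/B] holding=-
step 4 (unstack(B, F)): towers=[A; D; E/C; F] holding=B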